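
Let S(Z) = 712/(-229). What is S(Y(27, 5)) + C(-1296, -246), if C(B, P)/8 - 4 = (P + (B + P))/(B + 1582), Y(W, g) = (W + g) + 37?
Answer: -691720/32747 ≈ -21.123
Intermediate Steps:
Y(W, g) = 37 + W + g
S(Z) = -712/229 (S(Z) = 712*(-1/229) = -712/229)
C(B, P) = 32 + 8*(B + 2*P)/(1582 + B) (C(B, P) = 32 + 8*((P + (B + P))/(B + 1582)) = 32 + 8*((B + 2*P)/(1582 + B)) = 32 + 8*(B + 2*P)/(1582 + B))
S(Y(27, 5)) + C(-1296, -246) = -712/229 + 8*(6328 + 2*(-246) + 5*(-1296))/(1582 - 1296) = -712/229 + 8*(6328 - 492 - 6480)/286 = -712/229 + 8*(1/286)*(-644) = -712/229 - 2576/143 = -691720/32747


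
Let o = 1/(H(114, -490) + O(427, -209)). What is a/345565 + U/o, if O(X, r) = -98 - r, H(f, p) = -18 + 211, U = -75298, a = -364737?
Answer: -7910187789217/345565 ≈ -2.2891e+7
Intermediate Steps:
H(f, p) = 193
o = 1/304 (o = 1/(193 + (-98 - 1*(-209))) = 1/(193 + (-98 + 209)) = 1/(193 + 111) = 1/304 ≈ 0.0032895)
a/345565 + U/o = -364737/345565 - 75298/1/304 = -364737*1/345565 - 75298*304 = -364737/345565 - 22890592 = -7910187789217/345565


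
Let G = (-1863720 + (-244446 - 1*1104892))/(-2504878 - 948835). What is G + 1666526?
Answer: 5755705724096/3453713 ≈ 1.6665e+6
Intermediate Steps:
G = 3213058/3453713 (G = (-1863720 + (-244446 - 1104892))/(-3453713) = (-1863720 - 1349338)*(-1/3453713) = -3213058*(-1/3453713) = 3213058/3453713 ≈ 0.93032)
G + 1666526 = 3213058/3453713 + 1666526 = 5755705724096/3453713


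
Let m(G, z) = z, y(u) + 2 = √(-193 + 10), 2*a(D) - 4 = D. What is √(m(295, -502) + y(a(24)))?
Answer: √(-504 + I*√183) ≈ 0.3013 + 22.452*I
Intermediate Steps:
a(D) = 2 + D/2
y(u) = -2 + I*√183 (y(u) = -2 + √(-193 + 10) = -2 + √(-183) = -2 + I*√183)
√(m(295, -502) + y(a(24))) = √(-502 + (-2 + I*√183)) = √(-504 + I*√183)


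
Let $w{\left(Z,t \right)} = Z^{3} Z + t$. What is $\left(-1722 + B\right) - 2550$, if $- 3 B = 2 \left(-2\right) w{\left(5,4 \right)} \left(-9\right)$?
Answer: $-11820$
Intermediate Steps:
$w{\left(Z,t \right)} = t + Z^{4}$ ($w{\left(Z,t \right)} = Z^{4} + t = t + Z^{4}$)
$B = -7548$ ($B = - \frac{2 \left(-2\right) \left(4 + 5^{4}\right) \left(-9\right)}{3} = - \frac{- 4 \left(4 + 625\right) \left(-9\right)}{3} = - \frac{\left(-4\right) 629 \left(-9\right)}{3} = - \frac{\left(-2516\right) \left(-9\right)}{3} = \left(- \frac{1}{3}\right) 22644 = -7548$)
$\left(-1722 + B\right) - 2550 = \left(-1722 - 7548\right) - 2550 = -9270 - 2550 = -11820$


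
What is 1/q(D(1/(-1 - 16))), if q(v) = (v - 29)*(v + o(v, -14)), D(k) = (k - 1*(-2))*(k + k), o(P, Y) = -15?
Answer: 83521/37175247 ≈ 0.0022467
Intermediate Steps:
D(k) = 2*k*(2 + k) (D(k) = (k + 2)*(2*k) = (2 + k)*(2*k) = 2*k*(2 + k))
q(v) = (-29 + v)*(-15 + v) (q(v) = (v - 29)*(v - 15) = (-29 + v)*(-15 + v))
1/q(D(1/(-1 - 16))) = 1/(435 + (2*(2 + 1/(-1 - 16))/(-1 - 16))² - 88*(2 + 1/(-1 - 16))/(-1 - 16)) = 1/(435 + (2*(2 + 1/(-17))/(-17))² - 88*(2 + 1/(-17))/(-17)) = 1/(435 + (2*(-1/17)*(2 - 1/17))² - 88*(-1)*(2 - 1/17)/17) = 1/(435 + (2*(-1/17)*(33/17))² - 88*(-1)*33/(17*17)) = 1/(435 + (-66/289)² - 44*(-66/289)) = 1/(435 + 4356/83521 + 2904/289) = 1/(37175247/83521) = 83521/37175247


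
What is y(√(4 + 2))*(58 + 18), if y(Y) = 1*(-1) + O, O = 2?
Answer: 76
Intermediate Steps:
y(Y) = 1 (y(Y) = 1*(-1) + 2 = -1 + 2 = 1)
y(√(4 + 2))*(58 + 18) = 1*(58 + 18) = 1*76 = 76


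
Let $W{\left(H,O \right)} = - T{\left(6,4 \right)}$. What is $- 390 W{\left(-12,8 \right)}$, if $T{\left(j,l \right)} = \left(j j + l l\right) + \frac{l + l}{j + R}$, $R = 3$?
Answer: $\frac{61880}{3} \approx 20627.0$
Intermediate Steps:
$T{\left(j,l \right)} = j^{2} + l^{2} + \frac{2 l}{3 + j}$ ($T{\left(j,l \right)} = \left(j j + l l\right) + \frac{l + l}{j + 3} = \left(j^{2} + l^{2}\right) + \frac{2 l}{3 + j} = j^{2} + l^{2} + \frac{2 l}{3 + j}$)
$W{\left(H,O \right)} = - \frac{476}{9}$ ($W{\left(H,O \right)} = - \frac{6^{3} + 2 \cdot 4 + 3 \cdot 6^{2} + 3 \cdot 4^{2} + 6 \cdot 4^{2}}{3 + 6} = - \frac{216 + 8 + 3 \cdot 36 + 3 \cdot 16 + 6 \cdot 16}{9} = - \frac{216 + 8 + 108 + 48 + 96}{9} = - \frac{476}{9}$)
$- 390 W{\left(-12,8 \right)} = \left(-390\right) \left(- \frac{476}{9}\right) = \frac{61880}{3}$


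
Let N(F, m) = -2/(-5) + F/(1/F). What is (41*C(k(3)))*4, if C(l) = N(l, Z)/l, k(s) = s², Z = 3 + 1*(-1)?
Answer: 66748/45 ≈ 1483.3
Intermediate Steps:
Z = 2 (Z = 3 - 1 = 2)
N(F, m) = ⅖ + F² (N(F, m) = -2*(-⅕) + F*F = ⅖ + F²)
C(l) = (⅖ + l²)/l
(41*C(k(3)))*4 = (41*(3² + 2/(5*(3²))))*4 = (41*(9 + (⅖)/9))*4 = (41*(9 + (⅖)*(⅑)))*4 = (41*(9 + 2/45))*4 = (41*(407/45))*4 = (16687/45)*4 = 66748/45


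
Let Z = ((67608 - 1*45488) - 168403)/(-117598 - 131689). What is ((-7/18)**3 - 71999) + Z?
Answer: -104674386989201/1453841784 ≈ -71999.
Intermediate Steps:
Z = 146283/249287 (Z = ((67608 - 45488) - 168403)/(-249287) = (22120 - 168403)*(-1/249287) = -146283*(-1/249287) = 146283/249287 ≈ 0.58681)
((-7/18)**3 - 71999) + Z = ((-7/18)**3 - 71999) + 146283/249287 = (-343/5832 - 71999) + 146283/249287 = -419898511/5832 + 146283/249287 = -104674386989201/1453841784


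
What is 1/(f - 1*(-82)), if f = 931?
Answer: 1/1013 ≈ 0.00098717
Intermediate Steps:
1/(f - 1*(-82)) = 1/(931 - 1*(-82)) = 1/(931 + 82) = 1/1013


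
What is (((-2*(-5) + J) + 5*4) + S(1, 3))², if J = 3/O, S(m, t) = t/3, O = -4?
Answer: 14641/16 ≈ 915.06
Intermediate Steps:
S(m, t) = t/3 (S(m, t) = t*(⅓) = t/3)
J = -¾ (J = 3/(-4) = 3*(-¼) = -¾ ≈ -0.75000)
(((-2*(-5) + J) + 5*4) + S(1, 3))² = (((-2*(-5) - ¾) + 5*4) + (⅓)*3)² = (((10 - ¾) + 20) + 1)² = ((37/4 + 20) + 1)² = (117/4 + 1)² = (121/4)² = 14641/16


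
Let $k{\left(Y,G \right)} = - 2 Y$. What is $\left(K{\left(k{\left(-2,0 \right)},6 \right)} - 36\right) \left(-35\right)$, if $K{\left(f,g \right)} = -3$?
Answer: $1365$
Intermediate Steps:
$\left(K{\left(k{\left(-2,0 \right)},6 \right)} - 36\right) \left(-35\right) = \left(-3 - 36\right) \left(-35\right) = \left(-39\right) \left(-35\right) = 1365$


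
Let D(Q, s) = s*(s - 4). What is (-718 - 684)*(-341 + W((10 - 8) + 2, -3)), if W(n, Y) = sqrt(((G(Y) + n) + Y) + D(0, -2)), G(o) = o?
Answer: 478082 - 1402*sqrt(10) ≈ 4.7365e+5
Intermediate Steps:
D(Q, s) = s*(-4 + s)
W(n, Y) = sqrt(12 + n + 2*Y) (W(n, Y) = sqrt(((Y + n) + Y) - 2*(-4 - 2)) = sqrt((n + 2*Y) - 2*(-6)) = sqrt((n + 2*Y) + 12) = sqrt(12 + n + 2*Y))
(-718 - 684)*(-341 + W((10 - 8) + 2, -3)) = (-718 - 684)*(-341 + sqrt(12 + ((10 - 8) + 2) + 2*(-3))) = -1402*(-341 + sqrt(12 + (2 + 2) - 6)) = -1402*(-341 + sqrt(12 + 4 - 6)) = -1402*(-341 + sqrt(10)) = 478082 - 1402*sqrt(10)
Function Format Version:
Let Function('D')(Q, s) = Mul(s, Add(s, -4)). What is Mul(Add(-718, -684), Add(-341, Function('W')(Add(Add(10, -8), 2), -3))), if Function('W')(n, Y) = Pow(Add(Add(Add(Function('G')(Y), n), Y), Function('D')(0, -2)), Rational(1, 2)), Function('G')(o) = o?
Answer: Add(478082, Mul(-1402, Pow(10, Rational(1, 2)))) ≈ 4.7365e+5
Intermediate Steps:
Function('D')(Q, s) = Mul(s, Add(-4, s))
Function('W')(n, Y) = Pow(Add(12, n, Mul(2, Y)), Rational(1, 2)) (Function('W')(n, Y) = Pow(Add(Add(Add(Y, n), Y), Mul(-2, Add(-4, -2))), Rational(1, 2)) = Pow(Add(Add(n, Mul(2, Y)), Mul(-2, -6)), Rational(1, 2)) = Pow(Add(Add(n, Mul(2, Y)), 12), Rational(1, 2)) = Pow(Add(12, n, Mul(2, Y)), Rational(1, 2)))
Mul(Add(-718, -684), Add(-341, Function('W')(Add(Add(10, -8), 2), -3))) = Mul(Add(-718, -684), Add(-341, Pow(Add(12, Add(Add(10, -8), 2), Mul(2, -3)), Rational(1, 2)))) = Mul(-1402, Add(-341, Pow(Add(12, Add(2, 2), -6), Rational(1, 2)))) = Mul(-1402, Add(-341, Pow(Add(12, 4, -6), Rational(1, 2)))) = Mul(-1402, Add(-341, Pow(10, Rational(1, 2)))) = Add(478082, Mul(-1402, Pow(10, Rational(1, 2))))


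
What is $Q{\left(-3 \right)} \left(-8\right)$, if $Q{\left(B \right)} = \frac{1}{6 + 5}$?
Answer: $- \frac{8}{11} \approx -0.72727$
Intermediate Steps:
$Q{\left(B \right)} = \frac{1}{11}$
$Q{\left(-3 \right)} \left(-8\right) = \frac{1}{11} \left(-8\right) = - \frac{8}{11}$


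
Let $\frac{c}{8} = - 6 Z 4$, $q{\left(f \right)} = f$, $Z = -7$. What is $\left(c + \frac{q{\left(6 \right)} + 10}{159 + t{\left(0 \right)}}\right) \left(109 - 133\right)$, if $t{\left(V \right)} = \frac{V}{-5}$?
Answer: $- \frac{1709696}{53} \approx -32258.0$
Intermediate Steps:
$t{\left(V \right)} = - \frac{V}{5}$ ($t{\left(V \right)} = V \left(- \frac{1}{5}\right) = - \frac{V}{5}$)
$c = 1344$ ($c = 8 \left(-6\right) \left(-7\right) 4 = 8 \cdot 42 \cdot 4 = 8 \cdot 168 = 1344$)
$\left(c + \frac{q{\left(6 \right)} + 10}{159 + t{\left(0 \right)}}\right) \left(109 - 133\right) = \left(1344 + \frac{6 + 10}{159 - 0}\right) \left(109 - 133\right) = \left(1344 + \frac{16}{159 + 0}\right) \left(-24\right) = \left(1344 + \frac{16}{159}\right) \left(-24\right) = \frac{213712}{159} \left(-24\right) = - \frac{1709696}{53}$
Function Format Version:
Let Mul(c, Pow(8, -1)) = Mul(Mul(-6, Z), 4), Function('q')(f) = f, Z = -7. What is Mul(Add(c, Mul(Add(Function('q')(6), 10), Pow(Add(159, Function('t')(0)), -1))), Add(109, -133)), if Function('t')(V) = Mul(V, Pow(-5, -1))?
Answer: Rational(-1709696, 53) ≈ -32258.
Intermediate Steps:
Function('t')(V) = Mul(Rational(-1, 5), V) (Function('t')(V) = Mul(V, Rational(-1, 5)) = Mul(Rational(-1, 5), V))
c = 1344 (c = Mul(8, Mul(Mul(-6, -7), 4)) = Mul(8, Mul(42, 4)) = Mul(8, 168) = 1344)
Mul(Add(c, Mul(Add(Function('q')(6), 10), Pow(Add(159, Function('t')(0)), -1))), Add(109, -133)) = Mul(Add(1344, Mul(Add(6, 10), Pow(Add(159, Mul(Rational(-1, 5), 0)), -1))), Add(109, -133)) = Mul(Add(1344, Mul(16, Pow(Add(159, 0), -1))), -24) = Mul(Add(1344, Mul(16, Pow(159, -1))), -24) = Mul(Add(1344, Mul(16, Rational(1, 159))), -24) = Mul(Add(1344, Rational(16, 159)), -24) = Mul(Rational(213712, 159), -24) = Rational(-1709696, 53)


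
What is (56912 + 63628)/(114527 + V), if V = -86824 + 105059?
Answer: 2870/3161 ≈ 0.90794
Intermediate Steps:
V = 18235
(56912 + 63628)/(114527 + V) = (56912 + 63628)/(114527 + 18235) = 120540/132762 = 120540*(1/132762) = 2870/3161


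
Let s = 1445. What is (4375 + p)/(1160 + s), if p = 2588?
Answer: 6963/2605 ≈ 2.6729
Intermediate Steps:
(4375 + p)/(1160 + s) = (4375 + 2588)/(1160 + 1445) = 6963/2605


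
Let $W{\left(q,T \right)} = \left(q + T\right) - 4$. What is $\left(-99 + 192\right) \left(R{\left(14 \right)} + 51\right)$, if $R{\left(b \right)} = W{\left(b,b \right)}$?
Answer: $6975$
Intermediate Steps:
$W{\left(q,T \right)} = -4 + T + q$ ($W{\left(q,T \right)} = \left(T + q\right) - 4 = -4 + T + q$)
$R{\left(b \right)} = -4 + 2 b$ ($R{\left(b \right)} = -4 + b + b = -4 + 2 b$)
$\left(-99 + 192\right) \left(R{\left(14 \right)} + 51\right) = \left(-99 + 192\right) \left(\left(-4 + 2 \cdot 14\right) + 51\right) = 93 \left(\left(-4 + 28\right) + 51\right) = 93 \left(24 + 51\right) = 93 \cdot 75 = 6975$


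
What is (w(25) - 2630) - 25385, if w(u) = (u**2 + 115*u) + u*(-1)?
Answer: -24540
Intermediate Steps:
w(u) = u**2 + 114*u (w(u) = (u**2 + 115*u) - u = u**2 + 114*u)
(w(25) - 2630) - 25385 = (25*(114 + 25) - 2630) - 25385 = (25*139 - 2630) - 25385 = (3475 - 2630) - 25385 = 845 - 25385 = -24540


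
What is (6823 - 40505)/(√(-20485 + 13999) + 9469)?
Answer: -28994078/8151677 + 3062*I*√6486/8151677 ≈ -3.5568 + 0.030251*I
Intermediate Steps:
(6823 - 40505)/(√(-20485 + 13999) + 9469) = -33682/(√(-6486) + 9469) = -33682/(I*√6486 + 9469) = -33682/(9469 + I*√6486)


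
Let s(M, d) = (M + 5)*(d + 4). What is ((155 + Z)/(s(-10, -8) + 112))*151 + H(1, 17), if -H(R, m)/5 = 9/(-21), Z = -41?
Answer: 20413/154 ≈ 132.55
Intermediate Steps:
s(M, d) = (4 + d)*(5 + M) (s(M, d) = (5 + M)*(4 + d) = (4 + d)*(5 + M))
H(R, m) = 15/7 (H(R, m) = -45/(-21) = -45*(-1)/21 = -5*(-3/7) = 15/7)
((155 + Z)/(s(-10, -8) + 112))*151 + H(1, 17) = ((155 - 41)/((20 + 4*(-10) + 5*(-8) - 10*(-8)) + 112))*151 + 15/7 = (114/((20 - 40 - 40 + 80) + 112))*151 + 15/7 = (114/(20 + 112))*151 + 15/7 = (114/132)*151 + 15/7 = (114*(1/132))*151 + 15/7 = (19/22)*151 + 15/7 = 2869/22 + 15/7 = 20413/154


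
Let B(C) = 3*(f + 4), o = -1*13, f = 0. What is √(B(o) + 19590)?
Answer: 99*√2 ≈ 140.01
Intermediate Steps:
o = -13
B(C) = 12 (B(C) = 3*(0 + 4) = 3*4 = 12)
√(B(o) + 19590) = √(12 + 19590) = √19602 = 99*√2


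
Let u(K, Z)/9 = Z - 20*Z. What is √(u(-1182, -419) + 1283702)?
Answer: √1355351 ≈ 1164.2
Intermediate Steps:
u(K, Z) = -171*Z (u(K, Z) = 9*(Z - 20*Z) = 9*(-19*Z) = -171*Z)
√(u(-1182, -419) + 1283702) = √(-171*(-419) + 1283702) = √(71649 + 1283702) = √1355351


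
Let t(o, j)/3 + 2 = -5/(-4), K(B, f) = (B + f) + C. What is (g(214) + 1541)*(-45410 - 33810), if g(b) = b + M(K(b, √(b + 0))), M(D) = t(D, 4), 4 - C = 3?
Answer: -138852855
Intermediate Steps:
C = 1 (C = 4 - 1*3 = 4 - 3 = 1)
K(B, f) = 1 + B + f (K(B, f) = (B + f) + 1 = 1 + B + f)
t(o, j) = -9/4 (t(o, j) = -6 + 3*(-5/(-4)) = -6 + 3*(-5*(-¼)) = -6 + 3*(5/4) = -6 + 15/4 = -9/4)
M(D) = -9/4
g(b) = -9/4 + b (g(b) = b - 9/4 = -9/4 + b)
(g(214) + 1541)*(-45410 - 33810) = ((-9/4 + 214) + 1541)*(-45410 - 33810) = (847/4 + 1541)*(-79220) = (7011/4)*(-79220) = -138852855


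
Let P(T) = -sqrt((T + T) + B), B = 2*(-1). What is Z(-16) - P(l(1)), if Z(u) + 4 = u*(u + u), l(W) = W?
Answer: 508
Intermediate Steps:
B = -2
Z(u) = -4 + 2*u**2 (Z(u) = -4 + u*(u + u) = -4 + u*(2*u) = -4 + 2*u**2)
P(T) = -sqrt(-2 + 2*T) (P(T) = -sqrt((T + T) - 2) = -sqrt(2*T - 2) = -sqrt(-2 + 2*T))
Z(-16) - P(l(1)) = (-4 + 2*(-16)**2) - (-1)*sqrt(-2 + 2*1) = (-4 + 2*256) - (-1)*sqrt(-2 + 2) = (-4 + 512) - (-1)*sqrt(0) = 508 - (-1)*0 = 508 - 1*0 = 508 + 0 = 508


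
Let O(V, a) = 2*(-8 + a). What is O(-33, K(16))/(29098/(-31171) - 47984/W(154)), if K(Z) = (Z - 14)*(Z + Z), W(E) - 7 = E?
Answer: -40148248/107171003 ≈ -0.37462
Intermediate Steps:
W(E) = 7 + E
K(Z) = 2*Z*(-14 + Z) (K(Z) = (-14 + Z)*(2*Z) = 2*Z*(-14 + Z))
O(V, a) = -16 + 2*a
O(-33, K(16))/(29098/(-31171) - 47984/W(154)) = (-16 + 2*(2*16*(-14 + 16)))/(29098/(-31171) - 47984/(7 + 154)) = (-16 + 2*(2*16*2))/(29098*(-1/31171) - 47984/161) = (-16 + 2*64)/(-29098/31171 - 47984*1/161) = (-16 + 128)/(-29098/31171 - 47984/161) = 112/(-214342006/716933) = 112*(-716933/214342006) = -40148248/107171003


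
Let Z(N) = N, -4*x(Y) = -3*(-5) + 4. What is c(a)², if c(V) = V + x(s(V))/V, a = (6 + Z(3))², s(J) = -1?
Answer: 687750625/104976 ≈ 6551.5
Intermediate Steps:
x(Y) = -19/4 (x(Y) = -(-3*(-5) + 4)/4 = -(15 + 4)/4 = -¼*19 = -19/4)
a = 81 (a = (6 + 3)² = 9² = 81)
c(V) = V - 19/(4*V)
c(a)² = (81 - 19/4/81)² = (81 - 19/4*1/81)² = (81 - 19/324)² = (26225/324)² = 687750625/104976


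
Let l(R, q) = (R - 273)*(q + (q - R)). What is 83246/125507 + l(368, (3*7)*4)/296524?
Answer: 5574950976/9303959417 ≈ 0.59920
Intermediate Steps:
l(R, q) = (-273 + R)*(-R + 2*q)
83246/125507 + l(368, (3*7)*4)/296524 = 83246/125507 + (-1*368² - 546*3*7*4 + 273*368 + 2*368*((3*7)*4))/296524 = 83246*(1/125507) + (-1*135424 - 11466*4 + 100464 + 2*368*(21*4))*(1/296524) = 83246/125507 + (-135424 - 546*84 + 100464 + 2*368*84)*(1/296524) = 83246/125507 + (-135424 - 45864 + 100464 + 61824)*(1/296524) = 83246/125507 - 19000*1/296524 = 83246/125507 - 4750/74131 = 5574950976/9303959417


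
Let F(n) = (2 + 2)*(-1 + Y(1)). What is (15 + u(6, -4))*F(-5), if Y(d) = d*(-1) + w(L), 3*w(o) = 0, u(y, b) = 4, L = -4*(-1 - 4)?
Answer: -152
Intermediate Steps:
L = 20 (L = -4*(-5) = 20)
w(o) = 0 (w(o) = (1/3)*0 = 0)
Y(d) = -d (Y(d) = d*(-1) + 0 = -d + 0 = -d)
F(n) = -8 (F(n) = (2 + 2)*(-1 - 1*1) = 4*(-1 - 1) = 4*(-2) = -8)
(15 + u(6, -4))*F(-5) = (15 + 4)*(-8) = 19*(-8) = -152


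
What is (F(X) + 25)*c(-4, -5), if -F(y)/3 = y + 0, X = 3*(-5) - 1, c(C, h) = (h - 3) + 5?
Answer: -219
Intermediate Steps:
c(C, h) = 2 + h (c(C, h) = (-3 + h) + 5 = 2 + h)
X = -16 (X = -15 - 1 = -16)
F(y) = -3*y (F(y) = -3*(y + 0) = -3*y)
(F(X) + 25)*c(-4, -5) = (-3*(-16) + 25)*(2 - 5) = (48 + 25)*(-3) = 73*(-3) = -219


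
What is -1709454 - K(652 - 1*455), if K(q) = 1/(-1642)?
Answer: -2806923467/1642 ≈ -1.7095e+6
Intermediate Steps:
K(q) = -1/1642
-1709454 - K(652 - 1*455) = -1709454 - 1*(-1/1642) = -1709454 + 1/1642 = -2806923467/1642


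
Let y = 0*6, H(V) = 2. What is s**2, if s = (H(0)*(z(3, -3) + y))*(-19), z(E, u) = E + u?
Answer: 0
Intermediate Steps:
y = 0
s = 0 (s = (2*((3 - 3) + 0))*(-19) = (2*(0 + 0))*(-19) = (2*0)*(-19) = 0*(-19) = 0)
s**2 = 0**2 = 0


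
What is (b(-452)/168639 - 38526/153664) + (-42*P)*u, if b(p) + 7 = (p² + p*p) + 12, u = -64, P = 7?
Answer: 243824642989727/12956871648 ≈ 18818.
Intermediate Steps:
b(p) = 5 + 2*p² (b(p) = -7 + ((p² + p*p) + 12) = -7 + ((p² + p²) + 12) = -7 + (2*p² + 12) = -7 + (12 + 2*p²) = 5 + 2*p²)
(b(-452)/168639 - 38526/153664) + (-42*P)*u = ((5 + 2*(-452)²)/168639 - 38526/153664) - 42*7*(-64) = ((5 + 2*204304)*(1/168639) - 38526*1/153664) - 294*(-64) = ((5 + 408608)*(1/168639) - 19263/76832) + 18816 = (408613*(1/168639) - 19263/76832) + 18816 = (408613/168639 - 19263/76832) + 18816 = 28146060959/12956871648 + 18816 = 243824642989727/12956871648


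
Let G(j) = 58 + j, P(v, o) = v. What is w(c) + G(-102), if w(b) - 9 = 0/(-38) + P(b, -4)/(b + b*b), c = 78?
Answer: -2764/79 ≈ -34.987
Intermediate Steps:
w(b) = 9 + b/(b + b**2) (w(b) = 9 + (0/(-38) + b/(b + b*b)) = 9 + (0*(-1/38) + b/(b + b**2)) = 9 + (0 + b/(b + b**2)) = 9 + b/(b + b**2))
w(c) + G(-102) = (10 + 9*78)/(1 + 78) + (58 - 102) = (10 + 702)/79 - 44 = (1/79)*712 - 44 = 712/79 - 44 = -2764/79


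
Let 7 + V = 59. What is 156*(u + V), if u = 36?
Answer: 13728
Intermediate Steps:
V = 52 (V = -7 + 59 = 52)
156*(u + V) = 156*(36 + 52) = 156*88 = 13728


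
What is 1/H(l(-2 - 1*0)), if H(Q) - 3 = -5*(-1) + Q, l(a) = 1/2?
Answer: 2/17 ≈ 0.11765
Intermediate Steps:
l(a) = 1/2
H(Q) = 8 + Q (H(Q) = 3 + (-5*(-1) + Q) = 3 + (5 + Q) = 8 + Q)
1/H(l(-2 - 1*0)) = 1/(8 + 1/2) = 1/(17/2) = 2/17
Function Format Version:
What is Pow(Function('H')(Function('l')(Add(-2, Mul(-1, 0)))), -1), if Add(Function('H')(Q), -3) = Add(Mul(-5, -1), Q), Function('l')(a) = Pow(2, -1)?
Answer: Rational(2, 17) ≈ 0.11765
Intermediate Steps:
Function('l')(a) = Rational(1, 2)
Function('H')(Q) = Add(8, Q) (Function('H')(Q) = Add(3, Add(Mul(-5, -1), Q)) = Add(3, Add(5, Q)) = Add(8, Q))
Pow(Function('H')(Function('l')(Add(-2, Mul(-1, 0)))), -1) = Pow(Add(8, Rational(1, 2)), -1) = Pow(Rational(17, 2), -1) = Rational(2, 17)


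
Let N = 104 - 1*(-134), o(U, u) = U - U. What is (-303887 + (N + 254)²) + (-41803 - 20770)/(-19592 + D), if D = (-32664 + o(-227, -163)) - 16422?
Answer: -4245817421/68678 ≈ -61822.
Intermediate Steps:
o(U, u) = 0
D = -49086 (D = (-32664 + 0) - 16422 = -32664 - 16422 = -49086)
N = 238 (N = 104 + 134 = 238)
(-303887 + (N + 254)²) + (-41803 - 20770)/(-19592 + D) = (-303887 + (238 + 254)²) + (-41803 - 20770)/(-19592 - 49086) = (-303887 + 492²) - 62573/(-68678) = (-303887 + 242064) - 62573*(-1/68678) = -61823 + 62573/68678 = -4245817421/68678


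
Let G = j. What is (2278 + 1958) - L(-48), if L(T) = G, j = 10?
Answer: 4226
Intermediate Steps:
G = 10
L(T) = 10
(2278 + 1958) - L(-48) = (2278 + 1958) - 1*10 = 4236 - 10 = 4226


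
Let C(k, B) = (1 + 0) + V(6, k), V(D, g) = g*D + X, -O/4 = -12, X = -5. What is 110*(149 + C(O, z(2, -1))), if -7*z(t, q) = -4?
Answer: 47630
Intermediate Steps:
z(t, q) = 4/7 (z(t, q) = -1/7*(-4) = 4/7)
O = 48 (O = -4*(-12) = 48)
V(D, g) = -5 + D*g (V(D, g) = g*D - 5 = D*g - 5 = -5 + D*g)
C(k, B) = -4 + 6*k (C(k, B) = (1 + 0) + (-5 + 6*k) = 1 + (-5 + 6*k) = -4 + 6*k)
110*(149 + C(O, z(2, -1))) = 110*(149 + (-4 + 6*48)) = 110*(149 + (-4 + 288)) = 110*(149 + 284) = 110*433 = 47630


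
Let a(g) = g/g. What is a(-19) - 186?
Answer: -185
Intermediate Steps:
a(g) = 1
a(-19) - 186 = 1 - 186 = -185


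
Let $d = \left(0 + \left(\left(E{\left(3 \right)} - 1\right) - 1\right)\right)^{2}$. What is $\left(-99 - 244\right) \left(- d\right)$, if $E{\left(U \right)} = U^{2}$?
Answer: $16807$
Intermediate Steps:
$d = 49$ ($d = \left(0 - \left(2 - 9\right)\right)^{2} = \left(0 + \left(\left(9 - 1\right) - 1\right)\right)^{2} = \left(0 + \left(8 - 1\right)\right)^{2} = \left(0 + 7\right)^{2} = 7^{2} = 49$)
$\left(-99 - 244\right) \left(- d\right) = \left(-99 - 244\right) \left(\left(-1\right) 49\right) = \left(-343\right) \left(-49\right) = 16807$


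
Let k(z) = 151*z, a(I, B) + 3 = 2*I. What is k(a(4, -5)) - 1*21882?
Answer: -21127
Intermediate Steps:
a(I, B) = -3 + 2*I
k(a(4, -5)) - 1*21882 = 151*(-3 + 2*4) - 1*21882 = 151*(-3 + 8) - 21882 = 151*5 - 21882 = 755 - 21882 = -21127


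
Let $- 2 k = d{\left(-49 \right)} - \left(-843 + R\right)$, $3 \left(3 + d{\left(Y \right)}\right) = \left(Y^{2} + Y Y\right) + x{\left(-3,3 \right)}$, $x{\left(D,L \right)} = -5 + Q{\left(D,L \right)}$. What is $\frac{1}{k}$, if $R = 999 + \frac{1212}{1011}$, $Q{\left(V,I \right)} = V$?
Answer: $- \frac{674}{484539} \approx -0.001391$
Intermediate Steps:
$R = \frac{337067}{337}$ ($R = 999 + 1212 \cdot \frac{1}{1011} = 999 + \frac{404}{337} = \frac{337067}{337} \approx 1000.2$)
$x{\left(D,L \right)} = -5 + D$
$d{\left(Y \right)} = - \frac{17}{3} + \frac{2 Y^{2}}{3}$ ($d{\left(Y \right)} = -3 + \frac{\left(Y^{2} + Y Y\right) - 8}{3} = -3 + \frac{\left(Y^{2} + Y^{2}\right) - 8}{3} = -3 + \frac{2 Y^{2} - 8}{3} = -3 + \frac{-8 + 2 Y^{2}}{3} = -3 + \left(- \frac{8}{3} + \frac{2 Y^{2}}{3}\right) = - \frac{17}{3} + \frac{2 Y^{2}}{3}$)
$k = - \frac{484539}{674}$ ($k = - \frac{\left(- \frac{17}{3} + \frac{2 \left(-49\right)^{2}}{3}\right) - \left(-843 + \frac{337067}{337}\right)}{2} = - \frac{\left(- \frac{17}{3} + \frac{2}{3} \cdot 2401\right) - \frac{52976}{337}}{2} = - \frac{\left(- \frac{17}{3} + \frac{4802}{3}\right) - \frac{52976}{337}}{2} = - \frac{1595 - \frac{52976}{337}}{2} = \left(- \frac{1}{2}\right) \frac{484539}{337} = - \frac{484539}{674} \approx -718.9$)
$\frac{1}{k} = \frac{1}{- \frac{484539}{674}} = - \frac{674}{484539}$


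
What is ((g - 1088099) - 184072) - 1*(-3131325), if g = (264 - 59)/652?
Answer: 1212168613/652 ≈ 1.8592e+6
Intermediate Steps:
g = 205/652 (g = 205*(1/652) = 205/652 ≈ 0.31442)
((g - 1088099) - 184072) - 1*(-3131325) = ((205/652 - 1088099) - 184072) - 1*(-3131325) = (-709440343/652 - 184072) + 3131325 = -829455287/652 + 3131325 = 1212168613/652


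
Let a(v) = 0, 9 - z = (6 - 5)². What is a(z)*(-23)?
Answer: 0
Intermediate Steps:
z = 8 (z = 9 - (6 - 5)² = 9 - 1*1² = 9 - 1*1 = 9 - 1 = 8)
a(z)*(-23) = 0*(-23) = 0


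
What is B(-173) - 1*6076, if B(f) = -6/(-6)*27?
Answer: -6049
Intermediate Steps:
B(f) = 27 (B(f) = -6*(-1/6)*27 = 1*27 = 27)
B(-173) - 1*6076 = 27 - 1*6076 = 27 - 6076 = -6049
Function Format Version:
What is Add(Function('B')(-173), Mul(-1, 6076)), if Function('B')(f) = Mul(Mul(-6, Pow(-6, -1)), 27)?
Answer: -6049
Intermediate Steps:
Function('B')(f) = 27 (Function('B')(f) = Mul(Mul(-6, Rational(-1, 6)), 27) = Mul(1, 27) = 27)
Add(Function('B')(-173), Mul(-1, 6076)) = Add(27, Mul(-1, 6076)) = Add(27, -6076) = -6049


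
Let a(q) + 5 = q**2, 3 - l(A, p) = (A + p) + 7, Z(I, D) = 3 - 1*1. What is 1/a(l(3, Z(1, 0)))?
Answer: 1/76 ≈ 0.013158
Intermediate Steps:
Z(I, D) = 2 (Z(I, D) = 3 - 1 = 2)
l(A, p) = -4 - A - p (l(A, p) = 3 - ((A + p) + 7) = 3 - (7 + A + p) = 3 + (-7 - A - p) = -4 - A - p)
a(q) = -5 + q**2
1/a(l(3, Z(1, 0))) = 1/(-5 + (-4 - 1*3 - 1*2)**2) = 1/(-5 + (-4 - 3 - 2)**2) = 1/(-5 + (-9)**2) = 1/(-5 + 81) = 1/76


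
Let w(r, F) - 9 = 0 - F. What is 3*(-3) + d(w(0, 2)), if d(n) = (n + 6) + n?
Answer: 11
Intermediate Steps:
w(r, F) = 9 - F (w(r, F) = 9 + (0 - F) = 9 - F)
d(n) = 6 + 2*n (d(n) = (6 + n) + n = 6 + 2*n)
3*(-3) + d(w(0, 2)) = 3*(-3) + (6 + 2*(9 - 1*2)) = -9 + (6 + 2*(9 - 2)) = -9 + (6 + 2*7) = -9 + (6 + 14) = -9 + 20 = 11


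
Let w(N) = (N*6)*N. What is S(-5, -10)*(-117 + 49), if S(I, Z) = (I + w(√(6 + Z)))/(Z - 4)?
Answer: -986/7 ≈ -140.86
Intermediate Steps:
w(N) = 6*N² (w(N) = (6*N)*N = 6*N²)
S(I, Z) = (36 + I + 6*Z)/(-4 + Z) (S(I, Z) = (I + 6*(√(6 + Z))²)/(Z - 4) = (I + 6*(6 + Z))/(-4 + Z) = (I + (36 + 6*Z))/(-4 + Z) = (36 + I + 6*Z)/(-4 + Z))
S(-5, -10)*(-117 + 49) = ((36 - 5 + 6*(-10))/(-4 - 10))*(-117 + 49) = ((36 - 5 - 60)/(-14))*(-68) = -1/14*(-29)*(-68) = (29/14)*(-68) = -986/7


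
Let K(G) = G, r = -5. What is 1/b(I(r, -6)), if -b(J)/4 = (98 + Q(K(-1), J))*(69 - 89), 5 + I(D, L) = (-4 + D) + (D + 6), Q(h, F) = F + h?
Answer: 1/6720 ≈ 0.00014881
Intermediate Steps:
I(D, L) = -3 + 2*D (I(D, L) = -5 + ((-4 + D) + (D + 6)) = -5 + ((-4 + D) + (6 + D)) = -5 + (2 + 2*D) = -3 + 2*D)
b(J) = 7760 + 80*J (b(J) = -4*(98 + (J - 1))*(69 - 89) = -4*(98 + (-1 + J))*(-20) = -4*(97 + J)*(-20) = -4*(-1940 - 20*J) = 7760 + 80*J)
1/b(I(r, -6)) = 1/(7760 + 80*(-3 + 2*(-5))) = 1/(7760 + 80*(-3 - 10)) = 1/(7760 + 80*(-13)) = 1/(7760 - 1040) = 1/6720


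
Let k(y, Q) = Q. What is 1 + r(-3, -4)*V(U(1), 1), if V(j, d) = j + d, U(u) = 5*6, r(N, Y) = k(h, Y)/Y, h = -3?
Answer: 32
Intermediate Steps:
r(N, Y) = 1 (r(N, Y) = Y/Y = 1)
U(u) = 30
V(j, d) = d + j
1 + r(-3, -4)*V(U(1), 1) = 1 + 1*(1 + 30) = 1 + 1*31 = 1 + 31 = 32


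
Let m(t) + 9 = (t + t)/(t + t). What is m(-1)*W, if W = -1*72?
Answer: 576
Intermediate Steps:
m(t) = -8 (m(t) = -9 + (t + t)/(t + t) = -9 + (2*t)/((2*t)) = -9 + (2*t)*(1/(2*t)) = -9 + 1 = -8)
W = -72
m(-1)*W = -8*(-72) = 576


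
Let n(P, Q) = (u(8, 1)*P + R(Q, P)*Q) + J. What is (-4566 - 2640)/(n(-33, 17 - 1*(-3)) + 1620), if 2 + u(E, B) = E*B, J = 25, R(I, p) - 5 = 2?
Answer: -2402/529 ≈ -4.5406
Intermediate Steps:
R(I, p) = 7 (R(I, p) = 5 + 2 = 7)
u(E, B) = -2 + B*E (u(E, B) = -2 + E*B = -2 + B*E)
n(P, Q) = 25 + 6*P + 7*Q (n(P, Q) = ((-2 + 1*8)*P + 7*Q) + 25 = ((-2 + 8)*P + 7*Q) + 25 = (6*P + 7*Q) + 25 = 25 + 6*P + 7*Q)
(-4566 - 2640)/(n(-33, 17 - 1*(-3)) + 1620) = (-4566 - 2640)/((25 + 6*(-33) + 7*(17 - 1*(-3))) + 1620) = -7206/((25 - 198 + 7*(17 + 3)) + 1620) = -7206/((25 - 198 + 7*20) + 1620) = -7206/((25 - 198 + 140) + 1620) = -7206/(-33 + 1620) = -7206/1587 = -7206*1/1587 = -2402/529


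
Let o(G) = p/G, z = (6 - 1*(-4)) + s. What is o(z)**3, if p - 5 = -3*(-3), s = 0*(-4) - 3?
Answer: 8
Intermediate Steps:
s = -3 (s = 0 - 3 = -3)
p = 14 (p = 5 - 3*(-3) = 5 + 9 = 14)
z = 7 (z = (6 - 1*(-4)) - 3 = (6 + 4) - 3 = 10 - 3 = 7)
o(G) = 14/G
o(z)**3 = (14/7)**3 = (14*(1/7))**3 = 2**3 = 8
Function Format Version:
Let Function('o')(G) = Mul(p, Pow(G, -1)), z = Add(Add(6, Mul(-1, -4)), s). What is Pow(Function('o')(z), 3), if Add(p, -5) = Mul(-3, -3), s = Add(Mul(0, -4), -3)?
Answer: 8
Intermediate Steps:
s = -3 (s = Add(0, -3) = -3)
p = 14 (p = Add(5, Mul(-3, -3)) = Add(5, 9) = 14)
z = 7 (z = Add(Add(6, Mul(-1, -4)), -3) = Add(Add(6, 4), -3) = Add(10, -3) = 7)
Function('o')(G) = Mul(14, Pow(G, -1))
Pow(Function('o')(z), 3) = Pow(Mul(14, Pow(7, -1)), 3) = Pow(Mul(14, Rational(1, 7)), 3) = Pow(2, 3) = 8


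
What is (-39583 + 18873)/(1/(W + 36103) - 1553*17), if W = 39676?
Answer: 784691545/1000320689 ≈ 0.78444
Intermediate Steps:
(-39583 + 18873)/(1/(W + 36103) - 1553*17) = (-39583 + 18873)/(1/(39676 + 36103) - 1553*17) = -20710/(1/75779 - 26401) = -20710/(-2000641378/75779) = -20710*(-75779/2000641378) = 784691545/1000320689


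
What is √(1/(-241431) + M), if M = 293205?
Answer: √17090605063922574/241431 ≈ 541.48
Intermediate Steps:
√(1/(-241431) + M) = √(1/(-241431) + 293205) = √(-1/241431 + 293205) = √(70788776354/241431) = √17090605063922574/241431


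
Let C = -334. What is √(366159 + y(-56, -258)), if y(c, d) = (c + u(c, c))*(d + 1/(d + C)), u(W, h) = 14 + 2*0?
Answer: 9*√101946914/148 ≈ 614.00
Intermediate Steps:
u(W, h) = 14 (u(W, h) = 14 + 0 = 14)
y(c, d) = (14 + c)*(d + 1/(-334 + d)) (y(c, d) = (c + 14)*(d + 1/(d - 334)) = (14 + c)*(d + 1/(-334 + d)))
√(366159 + y(-56, -258)) = √(366159 + (14 - 56 - 4676*(-258) + 14*(-258)² - 56*(-258)² - 334*(-56)*(-258))/(-334 - 258)) = √(366159 + (14 - 56 + 1206408 + 14*66564 - 56*66564 - 4825632)/(-592)) = √(366159 - (14 - 56 + 1206408 + 931896 - 3727584 - 4825632)/592) = √(366159 - 1/592*(-6414954)) = √(366159 + 3207477/296) = √(111590541/296) = 9*√101946914/148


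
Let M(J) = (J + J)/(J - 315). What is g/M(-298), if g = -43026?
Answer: -13187469/298 ≈ -44253.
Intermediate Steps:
M(J) = 2*J/(-315 + J) (M(J) = (2*J)/(-315 + J) = 2*J/(-315 + J))
g/M(-298) = -43026/(2*(-298)/(-315 - 298)) = -43026/(2*(-298)/(-613)) = -43026/(2*(-298)*(-1/613)) = -43026/596/613 = -43026*613/596 = -13187469/298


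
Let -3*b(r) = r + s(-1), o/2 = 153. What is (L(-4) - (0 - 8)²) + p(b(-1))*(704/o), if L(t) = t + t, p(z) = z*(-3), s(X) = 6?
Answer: -9256/153 ≈ -60.497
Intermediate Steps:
o = 306 (o = 2*153 = 306)
b(r) = -2 - r/3 (b(r) = -(r + 6)/3 = -(6 + r)/3 = -2 - r/3)
p(z) = -3*z
L(t) = 2*t
(L(-4) - (0 - 8)²) + p(b(-1))*(704/o) = (2*(-4) - (0 - 8)²) + (-3*(-2 - ⅓*(-1)))*(704/306) = (-8 - 1*(-8)²) + (-3*(-2 + ⅓))*(704*(1/306)) = (-8 - 1*64) - 3*(-5/3)*(352/153) = (-8 - 64) + 5*(352/153) = -72 + 1760/153 = -9256/153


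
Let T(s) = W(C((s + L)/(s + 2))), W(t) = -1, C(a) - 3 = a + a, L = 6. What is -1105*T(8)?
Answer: 1105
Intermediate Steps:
C(a) = 3 + 2*a (C(a) = 3 + (a + a) = 3 + 2*a)
T(s) = -1
-1105*T(8) = -1105*(-1) = 1105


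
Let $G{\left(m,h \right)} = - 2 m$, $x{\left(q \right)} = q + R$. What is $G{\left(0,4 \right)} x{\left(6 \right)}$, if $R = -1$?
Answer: $0$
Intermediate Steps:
$x{\left(q \right)} = -1 + q$ ($x{\left(q \right)} = q - 1 = -1 + q$)
$G{\left(0,4 \right)} x{\left(6 \right)} = \left(-2\right) 0 \left(-1 + 6\right) = 0 \cdot 5 = 0$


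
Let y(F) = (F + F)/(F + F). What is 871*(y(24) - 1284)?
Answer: -1117493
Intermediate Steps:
y(F) = 1 (y(F) = (2*F)/((2*F)) = (2*F)*(1/(2*F)) = 1)
871*(y(24) - 1284) = 871*(1 - 1284) = 871*(-1283) = -1117493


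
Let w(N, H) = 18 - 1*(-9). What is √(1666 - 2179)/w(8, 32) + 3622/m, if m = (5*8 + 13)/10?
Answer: 36220/53 + I*√57/9 ≈ 683.4 + 0.83887*I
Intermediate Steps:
w(N, H) = 27 (w(N, H) = 18 + 9 = 27)
m = 53/10 (m = (40 + 13)/10 = (⅒)*53 = 53/10 ≈ 5.3000)
√(1666 - 2179)/w(8, 32) + 3622/m = √(1666 - 2179)/27 + 3622/(53/10) = √(-513)*(1/27) + 3622*(10/53) = (3*I*√57)*(1/27) + 36220/53 = I*√57/9 + 36220/53 = 36220/53 + I*√57/9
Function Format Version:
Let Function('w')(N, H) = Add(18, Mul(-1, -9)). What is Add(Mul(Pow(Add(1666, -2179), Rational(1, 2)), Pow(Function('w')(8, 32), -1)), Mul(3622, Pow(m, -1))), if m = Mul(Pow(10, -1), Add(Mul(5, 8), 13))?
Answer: Add(Rational(36220, 53), Mul(Rational(1, 9), I, Pow(57, Rational(1, 2)))) ≈ Add(683.40, Mul(0.83887, I))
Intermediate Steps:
Function('w')(N, H) = 27 (Function('w')(N, H) = Add(18, 9) = 27)
m = Rational(53, 10) (m = Mul(Rational(1, 10), Add(40, 13)) = Mul(Rational(1, 10), 53) = Rational(53, 10) ≈ 5.3000)
Add(Mul(Pow(Add(1666, -2179), Rational(1, 2)), Pow(Function('w')(8, 32), -1)), Mul(3622, Pow(m, -1))) = Add(Mul(Pow(Add(1666, -2179), Rational(1, 2)), Pow(27, -1)), Mul(3622, Pow(Rational(53, 10), -1))) = Add(Mul(Pow(-513, Rational(1, 2)), Rational(1, 27)), Mul(3622, Rational(10, 53))) = Add(Mul(Mul(3, I, Pow(57, Rational(1, 2))), Rational(1, 27)), Rational(36220, 53)) = Add(Mul(Rational(1, 9), I, Pow(57, Rational(1, 2))), Rational(36220, 53)) = Add(Rational(36220, 53), Mul(Rational(1, 9), I, Pow(57, Rational(1, 2))))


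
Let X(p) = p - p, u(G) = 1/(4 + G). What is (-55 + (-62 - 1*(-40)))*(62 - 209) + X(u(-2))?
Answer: 11319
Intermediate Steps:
X(p) = 0
(-55 + (-62 - 1*(-40)))*(62 - 209) + X(u(-2)) = (-55 + (-62 - 1*(-40)))*(62 - 209) + 0 = (-55 + (-62 + 40))*(-147) + 0 = (-55 - 22)*(-147) + 0 = -77*(-147) + 0 = 11319 + 0 = 11319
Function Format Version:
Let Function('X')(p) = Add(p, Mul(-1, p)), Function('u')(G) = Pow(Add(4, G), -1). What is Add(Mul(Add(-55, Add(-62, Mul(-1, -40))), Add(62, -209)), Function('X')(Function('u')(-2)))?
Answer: 11319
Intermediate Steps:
Function('X')(p) = 0
Add(Mul(Add(-55, Add(-62, Mul(-1, -40))), Add(62, -209)), Function('X')(Function('u')(-2))) = Add(Mul(Add(-55, Add(-62, Mul(-1, -40))), Add(62, -209)), 0) = Add(Mul(Add(-55, Add(-62, 40)), -147), 0) = Add(Mul(Add(-55, -22), -147), 0) = Add(Mul(-77, -147), 0) = Add(11319, 0) = 11319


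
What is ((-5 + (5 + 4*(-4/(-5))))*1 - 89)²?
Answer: 184041/25 ≈ 7361.6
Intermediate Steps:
((-5 + (5 + 4*(-4/(-5))))*1 - 89)² = ((-5 + (5 + 4*(-4*(-⅕))))*1 - 89)² = ((-5 + (5 + 4*(⅘)))*1 - 89)² = ((-5 + (5 + 16/5))*1 - 89)² = ((-5 + 41/5)*1 - 89)² = ((16/5)*1 - 89)² = (16/5 - 89)² = (-429/5)² = 184041/25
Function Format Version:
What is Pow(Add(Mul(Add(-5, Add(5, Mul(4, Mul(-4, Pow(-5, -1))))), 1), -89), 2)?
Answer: Rational(184041, 25) ≈ 7361.6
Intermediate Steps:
Pow(Add(Mul(Add(-5, Add(5, Mul(4, Mul(-4, Pow(-5, -1))))), 1), -89), 2) = Pow(Add(Mul(Add(-5, Add(5, Mul(4, Mul(-4, Rational(-1, 5))))), 1), -89), 2) = Pow(Add(Mul(Add(-5, Add(5, Mul(4, Rational(4, 5)))), 1), -89), 2) = Pow(Add(Mul(Add(-5, Add(5, Rational(16, 5))), 1), -89), 2) = Pow(Add(Mul(Add(-5, Rational(41, 5)), 1), -89), 2) = Pow(Add(Mul(Rational(16, 5), 1), -89), 2) = Pow(Add(Rational(16, 5), -89), 2) = Pow(Rational(-429, 5), 2) = Rational(184041, 25)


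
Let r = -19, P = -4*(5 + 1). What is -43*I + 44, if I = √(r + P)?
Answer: 44 - 43*I*√43 ≈ 44.0 - 281.97*I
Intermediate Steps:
P = -24 (P = -4*6 = -24)
I = I*√43 (I = √(-19 - 24) = √(-43) = I*√43 ≈ 6.5574*I)
-43*I + 44 = -43*I*√43 + 44 = 44 - 43*I*√43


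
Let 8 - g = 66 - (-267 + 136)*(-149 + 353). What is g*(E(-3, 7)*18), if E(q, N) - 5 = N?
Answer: -5784912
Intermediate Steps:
E(q, N) = 5 + N
g = -26782 (g = 8 - (66 - (-267 + 136)*(-149 + 353)) = 8 - (66 - (-131)*204) = 8 - (66 - 1*(-26724)) = 8 - (66 + 26724) = 8 - 1*26790 = 8 - 26790 = -26782)
g*(E(-3, 7)*18) = -26782*(5 + 7)*18 = -321384*18 = -26782*216 = -5784912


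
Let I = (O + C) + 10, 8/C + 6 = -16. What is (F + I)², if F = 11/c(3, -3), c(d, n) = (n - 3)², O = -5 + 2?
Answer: 7557001/156816 ≈ 48.190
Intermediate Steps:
O = -3
C = -4/11 (C = 8/(-6 - 16) = 8/(-22) = 8*(-1/22) = -4/11 ≈ -0.36364)
c(d, n) = (-3 + n)²
I = 73/11 (I = (-3 - 4/11) + 10 = -37/11 + 10 = 73/11 ≈ 6.6364)
F = 11/36 (F = 11/((-3 - 3)²) = 11/((-6)²) = 11/36 ≈ 0.30556)
(F + I)² = (11/36 + 73/11)² = (2749/396)² = 7557001/156816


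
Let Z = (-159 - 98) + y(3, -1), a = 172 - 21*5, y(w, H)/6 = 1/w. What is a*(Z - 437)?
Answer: -46364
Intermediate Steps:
y(w, H) = 6/w
a = 67 (a = 172 - 1*105 = 172 - 105 = 67)
Z = -255 (Z = (-159 - 98) + 6/3 = -257 + 6*(⅓) = -257 + 2 = -255)
a*(Z - 437) = 67*(-255 - 437) = 67*(-692) = -46364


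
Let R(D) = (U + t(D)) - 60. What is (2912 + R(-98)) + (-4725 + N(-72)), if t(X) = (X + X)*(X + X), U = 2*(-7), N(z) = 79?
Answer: 36608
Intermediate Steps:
U = -14
t(X) = 4*X**2 (t(X) = (2*X)*(2*X) = 4*X**2)
R(D) = -74 + 4*D**2 (R(D) = (-14 + 4*D**2) - 60 = -74 + 4*D**2)
(2912 + R(-98)) + (-4725 + N(-72)) = (2912 + (-74 + 4*(-98)**2)) + (-4725 + 79) = (2912 + (-74 + 4*9604)) - 4646 = (2912 + (-74 + 38416)) - 4646 = (2912 + 38342) - 4646 = 41254 - 4646 = 36608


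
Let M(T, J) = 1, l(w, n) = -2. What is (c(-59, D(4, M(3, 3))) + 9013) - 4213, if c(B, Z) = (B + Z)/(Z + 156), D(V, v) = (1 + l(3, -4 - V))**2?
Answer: 753542/157 ≈ 4799.6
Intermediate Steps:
D(V, v) = 1 (D(V, v) = (1 - 2)**2 = (-1)**2 = 1)
c(B, Z) = (B + Z)/(156 + Z)
(c(-59, D(4, M(3, 3))) + 9013) - 4213 = ((-59 + 1)/(156 + 1) + 9013) - 4213 = (-58/157 + 9013) - 4213 = 1414983/157 - 4213 = 753542/157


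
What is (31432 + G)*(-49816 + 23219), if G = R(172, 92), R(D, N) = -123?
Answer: -832725473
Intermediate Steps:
G = -123
(31432 + G)*(-49816 + 23219) = (31432 - 123)*(-49816 + 23219) = 31309*(-26597) = -832725473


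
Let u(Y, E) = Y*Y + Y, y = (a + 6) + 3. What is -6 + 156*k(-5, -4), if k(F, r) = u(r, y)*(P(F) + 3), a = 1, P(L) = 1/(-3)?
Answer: 4986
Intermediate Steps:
P(L) = -⅓
y = 10 (y = (1 + 6) + 3 = 7 + 3 = 10)
u(Y, E) = Y + Y² (u(Y, E) = Y² + Y = Y + Y²)
k(F, r) = 8*r*(1 + r)/3 (k(F, r) = (r*(1 + r))*(-⅓ + 3) = (r*(1 + r))*(8/3) = 8*r*(1 + r)/3)
-6 + 156*k(-5, -4) = -6 + 156*((8/3)*(-4)*(1 - 4)) = -6 + 156*((8/3)*(-4)*(-3)) = -6 + 156*32 = -6 + 4992 = 4986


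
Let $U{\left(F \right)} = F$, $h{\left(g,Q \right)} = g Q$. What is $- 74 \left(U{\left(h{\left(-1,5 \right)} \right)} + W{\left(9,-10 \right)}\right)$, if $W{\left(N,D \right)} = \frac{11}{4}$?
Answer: $\frac{333}{2} \approx 166.5$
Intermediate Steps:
$h{\left(g,Q \right)} = Q g$
$W{\left(N,D \right)} = \frac{11}{4}$ ($W{\left(N,D \right)} = 11 \cdot \frac{1}{4} = \frac{11}{4}$)
$- 74 \left(U{\left(h{\left(-1,5 \right)} \right)} + W{\left(9,-10 \right)}\right) = - 74 \left(5 \left(-1\right) + \frac{11}{4}\right) = - 74 \left(-5 + \frac{11}{4}\right) = \left(-74\right) \left(- \frac{9}{4}\right) = \frac{333}{2}$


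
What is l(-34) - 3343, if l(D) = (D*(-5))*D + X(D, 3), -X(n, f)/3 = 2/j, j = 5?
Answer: -45621/5 ≈ -9124.2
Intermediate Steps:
X(n, f) = -6/5
l(D) = -6/5 - 5*D² (l(D) = (D*(-5))*D - 6/5 = (-5*D)*D - 6/5 = -5*D² - 6/5 = -6/5 - 5*D²)
l(-34) - 3343 = (-6/5 - 5*(-34)²) - 3343 = (-6/5 - 5*1156) - 3343 = (-6/5 - 5780) - 3343 = -28906/5 - 3343 = -45621/5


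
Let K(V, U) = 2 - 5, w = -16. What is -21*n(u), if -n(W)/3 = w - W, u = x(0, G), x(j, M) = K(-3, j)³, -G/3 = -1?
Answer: 693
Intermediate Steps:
G = 3 (G = -3*(-1) = 3)
K(V, U) = -3
x(j, M) = -27 (x(j, M) = (-3)³ = -27)
u = -27
n(W) = 48 + 3*W (n(W) = -3*(-16 - W) = 48 + 3*W)
-21*n(u) = -21*(48 + 3*(-27)) = -21*(48 - 81) = -21*(-33) = 693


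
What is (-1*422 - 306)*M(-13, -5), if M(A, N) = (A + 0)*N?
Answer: -47320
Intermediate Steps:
M(A, N) = A*N
(-1*422 - 306)*M(-13, -5) = (-1*422 - 306)*(-13*(-5)) = (-422 - 306)*65 = -728*65 = -47320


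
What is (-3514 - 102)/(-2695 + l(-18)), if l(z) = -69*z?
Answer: 3616/1453 ≈ 2.4886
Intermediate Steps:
(-3514 - 102)/(-2695 + l(-18)) = (-3514 - 102)/(-2695 - 69*(-18)) = -3616/(-2695 + 1242) = -3616/(-1453) = -3616*(-1/1453) = 3616/1453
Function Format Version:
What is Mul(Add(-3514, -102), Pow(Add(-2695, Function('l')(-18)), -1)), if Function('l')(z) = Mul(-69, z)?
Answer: Rational(3616, 1453) ≈ 2.4886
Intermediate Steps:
Mul(Add(-3514, -102), Pow(Add(-2695, Function('l')(-18)), -1)) = Mul(Add(-3514, -102), Pow(Add(-2695, Mul(-69, -18)), -1)) = Mul(-3616, Pow(Add(-2695, 1242), -1)) = Mul(-3616, Pow(-1453, -1)) = Mul(-3616, Rational(-1, 1453)) = Rational(3616, 1453)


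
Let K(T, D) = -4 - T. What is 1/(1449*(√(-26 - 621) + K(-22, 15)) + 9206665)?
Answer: 9232747/85244975607856 - 1449*I*√647/85244975607856 ≈ 1.0831e-7 - 4.3237e-10*I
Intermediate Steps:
1/(1449*(√(-26 - 621) + K(-22, 15)) + 9206665) = 1/(1449*(√(-26 - 621) + (-4 - 1*(-22))) + 9206665) = 1/(1449*(√(-647) + (-4 + 22)) + 9206665) = 1/(1449*(I*√647 + 18) + 9206665) = 1/(1449*(18 + I*√647) + 9206665) = 1/((26082 + 1449*I*√647) + 9206665) = 1/(9232747 + 1449*I*√647)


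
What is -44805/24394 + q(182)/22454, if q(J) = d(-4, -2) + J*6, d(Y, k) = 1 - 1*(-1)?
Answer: -489682217/273871438 ≈ -1.7880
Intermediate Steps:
d(Y, k) = 2 (d(Y, k) = 1 + 1 = 2)
q(J) = 2 + 6*J (q(J) = 2 + J*6 = 2 + 6*J)
-44805/24394 + q(182)/22454 = -44805/24394 + (2 + 6*182)/22454 = -44805*1/24394 + (2 + 1092)*(1/22454) = -44805/24394 + 1094*(1/22454) = -44805/24394 + 547/11227 = -489682217/273871438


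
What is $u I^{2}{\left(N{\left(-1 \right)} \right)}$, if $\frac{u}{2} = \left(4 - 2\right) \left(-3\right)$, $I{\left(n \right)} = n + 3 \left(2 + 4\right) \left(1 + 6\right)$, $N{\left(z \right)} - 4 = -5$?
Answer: $-187500$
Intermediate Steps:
$N{\left(z \right)} = -1$ ($N{\left(z \right)} = 4 - 5 = -1$)
$I{\left(n \right)} = 126 + n$ ($I{\left(n \right)} = n + 3 \cdot 6 \cdot 7 = n + 3 \cdot 42 = n + 126 = 126 + n$)
$u = -12$ ($u = 2 \left(4 - 2\right) \left(-3\right) = 2 \cdot 2 \left(-3\right) = 2 \left(-6\right) = -12$)
$u I^{2}{\left(N{\left(-1 \right)} \right)} = - 12 \left(126 - 1\right)^{2} = - 12 \cdot 125^{2} = \left(-12\right) 15625 = -187500$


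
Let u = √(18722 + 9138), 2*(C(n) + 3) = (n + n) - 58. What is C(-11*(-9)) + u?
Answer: 67 + 2*√6965 ≈ 233.91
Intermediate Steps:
C(n) = -32 + n (C(n) = -3 + ((n + n) - 58)/2 = -3 + (2*n - 58)/2 = -3 + (-58 + 2*n)/2 = -3 + (-29 + n) = -32 + n)
u = 2*√6965 (u = √27860 = 2*√6965 ≈ 166.91)
C(-11*(-9)) + u = (-32 - 11*(-9)) + 2*√6965 = (-32 + 99) + 2*√6965 = 67 + 2*√6965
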